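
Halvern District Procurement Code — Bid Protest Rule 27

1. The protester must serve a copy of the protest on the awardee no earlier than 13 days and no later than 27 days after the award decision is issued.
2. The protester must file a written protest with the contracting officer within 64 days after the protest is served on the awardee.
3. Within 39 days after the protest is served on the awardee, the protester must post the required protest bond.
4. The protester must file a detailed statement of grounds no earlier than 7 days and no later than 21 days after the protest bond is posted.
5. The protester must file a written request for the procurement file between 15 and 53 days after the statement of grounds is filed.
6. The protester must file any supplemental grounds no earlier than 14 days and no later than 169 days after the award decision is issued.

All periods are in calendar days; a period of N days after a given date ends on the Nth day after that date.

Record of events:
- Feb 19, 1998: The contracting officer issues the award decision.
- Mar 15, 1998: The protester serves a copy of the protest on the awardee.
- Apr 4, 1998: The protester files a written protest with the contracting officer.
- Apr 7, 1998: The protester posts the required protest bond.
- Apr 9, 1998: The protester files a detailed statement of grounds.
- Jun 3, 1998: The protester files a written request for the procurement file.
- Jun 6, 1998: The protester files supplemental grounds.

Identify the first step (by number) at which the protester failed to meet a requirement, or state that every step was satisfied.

Step 4

Step 1 — 13 and 27 days from Feb 19, 1998 (when the award decision is issued) are Mar 4, 1998 and Mar 18, 1998 respectively; Mar 15, 1998 falls inside that range.
Step 2 — counting 64 days from Mar 15, 1998 (when the protest is served on the awardee) gives a deadline of May 18, 1998; done Apr 4, 1998 — timely.
Step 3 — counting 39 days from Mar 15, 1998 (when the protest is served on the awardee) gives a deadline of Apr 23, 1998; completed Apr 7, 1998, before the deadline.
Step 4 — 7 and 21 days from Apr 7, 1998 (when the protest bond is posted) are Apr 14, 1998 and Apr 28, 1998 respectively; done Apr 9, 1998 — 5 days before the window opened.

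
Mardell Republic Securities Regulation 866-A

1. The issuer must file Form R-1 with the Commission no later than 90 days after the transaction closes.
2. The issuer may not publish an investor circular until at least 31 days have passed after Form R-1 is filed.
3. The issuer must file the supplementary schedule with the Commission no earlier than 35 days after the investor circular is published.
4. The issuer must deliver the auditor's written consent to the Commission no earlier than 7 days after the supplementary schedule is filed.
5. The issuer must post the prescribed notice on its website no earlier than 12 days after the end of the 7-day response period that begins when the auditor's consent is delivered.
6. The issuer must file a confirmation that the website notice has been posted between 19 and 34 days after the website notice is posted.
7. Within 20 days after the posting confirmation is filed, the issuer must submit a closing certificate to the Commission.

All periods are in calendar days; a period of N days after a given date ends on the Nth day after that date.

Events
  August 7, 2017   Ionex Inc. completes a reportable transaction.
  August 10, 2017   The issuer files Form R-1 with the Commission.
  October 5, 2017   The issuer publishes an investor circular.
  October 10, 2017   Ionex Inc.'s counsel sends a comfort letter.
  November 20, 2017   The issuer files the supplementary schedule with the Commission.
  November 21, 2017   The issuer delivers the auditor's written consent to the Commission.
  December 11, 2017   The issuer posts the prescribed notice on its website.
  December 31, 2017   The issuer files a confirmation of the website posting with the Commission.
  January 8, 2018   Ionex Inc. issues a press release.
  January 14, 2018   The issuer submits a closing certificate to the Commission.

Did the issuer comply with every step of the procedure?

Step 1: 90 days after August 7, 2017 (when the transaction closes) is November 5, 2017; completed August 10, 2017, before the deadline.
Step 2: the earliest permitted date is 31 days after August 10, 2017 (when Form R-1 is filed), i.e. September 10, 2017; October 5, 2017 is on or after that date.
Step 3: the earliest permitted date is 35 days after October 5, 2017 (when the investor circular is published), i.e. November 9, 2017; November 20, 2017 is on or after that date.
Step 4: the earliest permitted date is 7 days after November 20, 2017 (when the supplementary schedule is filed), i.e. November 27, 2017; done November 21, 2017 — 6 days too early.
The procedure was therefore not followed at step 4.

No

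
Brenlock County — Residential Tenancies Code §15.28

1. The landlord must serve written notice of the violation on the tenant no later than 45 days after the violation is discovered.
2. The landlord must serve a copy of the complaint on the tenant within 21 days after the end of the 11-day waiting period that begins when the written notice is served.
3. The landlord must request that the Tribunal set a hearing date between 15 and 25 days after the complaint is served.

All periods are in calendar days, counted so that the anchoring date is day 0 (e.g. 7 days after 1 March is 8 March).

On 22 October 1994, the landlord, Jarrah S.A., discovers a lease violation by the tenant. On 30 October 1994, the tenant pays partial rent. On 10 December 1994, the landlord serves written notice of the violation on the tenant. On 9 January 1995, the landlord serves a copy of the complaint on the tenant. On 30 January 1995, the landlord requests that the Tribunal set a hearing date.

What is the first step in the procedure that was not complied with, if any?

(1) due by 22 October 1994 + 45 days = 6 December 1994; 10 December 1994 misses that deadline by 4 days.
No need to go further; step 1 was not satisfied.

Step 1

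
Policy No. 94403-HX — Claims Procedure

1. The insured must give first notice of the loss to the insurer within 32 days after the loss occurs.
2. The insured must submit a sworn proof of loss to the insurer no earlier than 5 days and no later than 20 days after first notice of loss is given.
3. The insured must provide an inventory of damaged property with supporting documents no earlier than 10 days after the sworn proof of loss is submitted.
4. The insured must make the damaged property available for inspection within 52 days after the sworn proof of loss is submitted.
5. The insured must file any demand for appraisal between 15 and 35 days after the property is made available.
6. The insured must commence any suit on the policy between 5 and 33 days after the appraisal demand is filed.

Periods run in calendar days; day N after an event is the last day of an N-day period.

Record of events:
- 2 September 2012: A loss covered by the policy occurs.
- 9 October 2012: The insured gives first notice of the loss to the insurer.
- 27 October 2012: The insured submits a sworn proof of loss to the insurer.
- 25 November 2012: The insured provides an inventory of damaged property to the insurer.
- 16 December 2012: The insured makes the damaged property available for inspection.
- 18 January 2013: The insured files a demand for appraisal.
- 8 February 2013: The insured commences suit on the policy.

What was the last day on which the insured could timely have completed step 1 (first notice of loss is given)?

4 October 2012

Step 1 runs from 2 September 2012, when the loss occurs. 32 days after 2 September 2012 is 4 October 2012.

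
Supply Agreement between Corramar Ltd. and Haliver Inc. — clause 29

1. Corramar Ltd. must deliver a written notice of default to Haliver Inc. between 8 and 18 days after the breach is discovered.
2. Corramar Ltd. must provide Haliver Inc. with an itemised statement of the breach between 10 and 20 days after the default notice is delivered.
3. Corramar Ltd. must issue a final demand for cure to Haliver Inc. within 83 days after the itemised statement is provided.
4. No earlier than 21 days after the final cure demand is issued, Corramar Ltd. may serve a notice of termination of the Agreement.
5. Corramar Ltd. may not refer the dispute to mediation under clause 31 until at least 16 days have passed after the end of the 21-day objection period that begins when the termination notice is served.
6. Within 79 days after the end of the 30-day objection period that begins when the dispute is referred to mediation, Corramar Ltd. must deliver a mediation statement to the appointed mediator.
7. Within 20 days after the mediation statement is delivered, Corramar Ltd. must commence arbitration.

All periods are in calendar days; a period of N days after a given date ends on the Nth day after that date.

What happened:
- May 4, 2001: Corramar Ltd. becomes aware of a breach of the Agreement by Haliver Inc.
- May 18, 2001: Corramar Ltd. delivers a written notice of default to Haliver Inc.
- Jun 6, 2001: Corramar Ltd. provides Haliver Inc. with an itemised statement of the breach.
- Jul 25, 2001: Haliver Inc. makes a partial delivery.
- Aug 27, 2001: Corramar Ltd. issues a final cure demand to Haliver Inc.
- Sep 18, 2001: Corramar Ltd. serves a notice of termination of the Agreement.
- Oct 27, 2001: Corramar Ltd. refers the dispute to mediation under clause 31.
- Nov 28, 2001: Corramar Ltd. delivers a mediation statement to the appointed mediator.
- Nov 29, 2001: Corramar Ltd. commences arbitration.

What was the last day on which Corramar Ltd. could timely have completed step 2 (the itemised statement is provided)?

Step 2 runs from May 18, 2001, when the default notice is delivered. The window is 10–20 days after May 18, 2001; it closes on Jun 7, 2001.

Jun 7, 2001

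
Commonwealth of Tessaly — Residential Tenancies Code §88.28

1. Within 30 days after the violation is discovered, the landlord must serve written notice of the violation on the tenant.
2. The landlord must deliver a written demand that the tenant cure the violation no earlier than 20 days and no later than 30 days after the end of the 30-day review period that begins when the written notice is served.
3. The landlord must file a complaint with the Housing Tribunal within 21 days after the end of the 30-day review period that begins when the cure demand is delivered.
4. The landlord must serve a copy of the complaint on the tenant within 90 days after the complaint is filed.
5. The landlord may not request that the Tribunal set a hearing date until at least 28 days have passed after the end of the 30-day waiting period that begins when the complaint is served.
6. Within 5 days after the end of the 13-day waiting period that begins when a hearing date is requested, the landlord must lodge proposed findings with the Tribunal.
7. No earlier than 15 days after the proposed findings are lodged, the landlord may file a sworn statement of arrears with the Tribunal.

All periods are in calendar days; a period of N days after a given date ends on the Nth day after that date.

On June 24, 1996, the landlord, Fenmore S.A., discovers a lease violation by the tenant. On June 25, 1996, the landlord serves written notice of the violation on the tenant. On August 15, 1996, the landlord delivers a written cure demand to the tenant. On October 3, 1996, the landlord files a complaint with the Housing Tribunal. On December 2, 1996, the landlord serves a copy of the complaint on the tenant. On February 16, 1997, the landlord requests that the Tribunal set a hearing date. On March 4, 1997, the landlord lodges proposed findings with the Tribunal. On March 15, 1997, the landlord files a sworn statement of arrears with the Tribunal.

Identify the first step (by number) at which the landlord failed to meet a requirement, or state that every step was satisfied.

(1) due by June 24, 1996 + 30 days = July 24, 1996; completed June 25, 1996, before the deadline.
(2) the permitted window runs from July 25, 1996 + 20 = August 14, 1996 to July 25, 1996 + 30 = August 24, 1996; done August 15, 1996 — within the window.
(3) due by September 14, 1996 + 21 days = October 5, 1996; October 3, 1996 is within that limit.
(4) due by October 3, 1996 + 90 days = January 1, 1997; completed December 2, 1996, before the deadline.
(5) permitted from January 1, 1997 + 28 days = January 29, 1997 onward; done February 16, 1997 — permitted.
(6) due by March 1, 1997 + 5 days = March 6, 1997; done March 4, 1997 — timely.
(7) permitted from March 4, 1997 + 15 days = March 19, 1997 onward; March 15, 1997 is 4 days before the earliest permitted date.
That is the first point of non-compliance.

Step 7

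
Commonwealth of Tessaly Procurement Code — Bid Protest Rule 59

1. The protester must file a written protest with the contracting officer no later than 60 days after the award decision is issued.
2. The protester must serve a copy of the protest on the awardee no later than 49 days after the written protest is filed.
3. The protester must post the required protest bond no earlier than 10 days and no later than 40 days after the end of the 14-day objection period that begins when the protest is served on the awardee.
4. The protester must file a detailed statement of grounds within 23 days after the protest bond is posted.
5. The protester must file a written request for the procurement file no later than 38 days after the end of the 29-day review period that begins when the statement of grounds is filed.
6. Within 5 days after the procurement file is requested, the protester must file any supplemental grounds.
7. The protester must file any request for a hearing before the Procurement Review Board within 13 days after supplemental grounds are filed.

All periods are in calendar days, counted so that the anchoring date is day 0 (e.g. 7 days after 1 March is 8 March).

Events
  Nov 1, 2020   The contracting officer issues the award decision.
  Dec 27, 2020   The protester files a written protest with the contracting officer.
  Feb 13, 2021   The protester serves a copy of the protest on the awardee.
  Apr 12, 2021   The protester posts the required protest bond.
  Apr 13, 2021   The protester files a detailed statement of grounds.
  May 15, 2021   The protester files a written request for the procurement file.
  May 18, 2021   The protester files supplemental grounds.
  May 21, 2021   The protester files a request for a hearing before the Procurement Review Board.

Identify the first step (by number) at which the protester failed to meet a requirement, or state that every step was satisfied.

Step 3

Step 1 — counting 60 days from Nov 1, 2020 (when the award decision is issued) gives a deadline of Dec 31, 2020; Dec 27, 2020 is within that limit.
Step 2 — counting 49 days from Dec 27, 2020 (when the written protest is filed) gives a deadline of Feb 14, 2021; Feb 13, 2021 is within that limit.
Step 3 — 10 and 40 days from Feb 27, 2021 (end of the 14-day objection period, which began when the protest is served on the awardee on Feb 13, 2021) are Mar 9, 2021 and Apr 8, 2021 respectively; done Apr 12, 2021 — 4 days after the window closed.
The analysis stops there.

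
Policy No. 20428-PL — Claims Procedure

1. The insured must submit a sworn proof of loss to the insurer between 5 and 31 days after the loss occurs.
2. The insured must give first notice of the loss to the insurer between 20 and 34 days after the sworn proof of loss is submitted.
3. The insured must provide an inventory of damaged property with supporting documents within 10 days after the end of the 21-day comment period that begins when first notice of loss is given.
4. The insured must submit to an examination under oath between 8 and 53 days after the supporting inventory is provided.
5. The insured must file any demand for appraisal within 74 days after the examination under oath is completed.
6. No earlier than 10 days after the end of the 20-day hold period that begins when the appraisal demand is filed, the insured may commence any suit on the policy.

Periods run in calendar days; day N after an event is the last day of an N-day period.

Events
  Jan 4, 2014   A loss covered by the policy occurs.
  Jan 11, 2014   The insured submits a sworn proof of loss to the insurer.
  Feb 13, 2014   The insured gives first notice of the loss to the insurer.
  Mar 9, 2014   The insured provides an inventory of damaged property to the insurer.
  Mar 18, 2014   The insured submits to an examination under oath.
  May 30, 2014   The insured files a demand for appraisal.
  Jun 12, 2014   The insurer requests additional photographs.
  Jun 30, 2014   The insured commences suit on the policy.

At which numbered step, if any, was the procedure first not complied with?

Step 1 — 5 and 31 days from Jan 4, 2014 (when the loss occurs) are Jan 9, 2014 and Feb 4, 2014 respectively; Jan 11, 2014 falls inside that range.
Step 2 — 20 and 34 days from Jan 11, 2014 (when the sworn proof of loss is submitted) are Jan 31, 2014 and Feb 14, 2014 respectively; Feb 13, 2014 falls inside that range.
Step 3 — counting 10 days from Mar 6, 2014 (end of the 21-day comment period, which began when first notice of loss is given on Feb 13, 2014) gives a deadline of Mar 16, 2014; Mar 9, 2014 is within that limit.
Step 4 — 8 and 53 days from Mar 9, 2014 (when the supporting inventory is provided) are Mar 17, 2014 and May 1, 2014 respectively; Mar 18, 2014 falls inside that range.
Step 5 — counting 74 days from Mar 18, 2014 (when the examination under oath is completed) gives a deadline of May 31, 2014; completed May 30, 2014, before the deadline.
Step 6 — must wait 10 days from Jun 19, 2014 (end of the 20-day hold period, which began when the appraisal demand is filed on May 30, 2014), so not before Jun 29, 2014; done Jun 30, 2014, after the minimum wait.

None — every step was satisfied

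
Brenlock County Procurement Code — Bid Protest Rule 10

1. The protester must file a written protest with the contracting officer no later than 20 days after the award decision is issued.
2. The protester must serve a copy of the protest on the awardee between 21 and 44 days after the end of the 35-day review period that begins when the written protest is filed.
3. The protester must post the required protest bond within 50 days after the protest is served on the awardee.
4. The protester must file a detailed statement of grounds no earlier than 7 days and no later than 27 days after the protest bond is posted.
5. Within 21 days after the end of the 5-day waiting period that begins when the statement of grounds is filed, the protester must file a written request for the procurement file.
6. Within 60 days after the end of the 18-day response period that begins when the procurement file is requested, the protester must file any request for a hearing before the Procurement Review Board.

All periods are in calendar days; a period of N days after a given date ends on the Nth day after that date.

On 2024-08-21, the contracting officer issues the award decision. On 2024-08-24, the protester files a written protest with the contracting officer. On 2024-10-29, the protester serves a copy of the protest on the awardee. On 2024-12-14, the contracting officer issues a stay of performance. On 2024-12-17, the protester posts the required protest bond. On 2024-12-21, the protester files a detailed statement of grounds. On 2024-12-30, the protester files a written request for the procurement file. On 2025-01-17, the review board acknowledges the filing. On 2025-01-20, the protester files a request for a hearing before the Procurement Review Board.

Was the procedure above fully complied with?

No

(1) due by 2024-08-21 + 20 days = 2024-09-10; 2024-08-24 is within that limit.
(2) the permitted window runs from 2024-09-28 + 21 = 2024-10-19 to 2024-09-28 + 44 = 2024-11-11; done 2024-10-29 — within the window.
(3) due by 2024-10-29 + 50 days = 2024-12-18; done 2024-12-17 — timely.
(4) the permitted window runs from 2024-12-17 + 7 = 2024-12-24 to 2024-12-17 + 27 = 2025-01-13; 2024-12-21 is 3 days too early.
No need to go further; step 4 was not satisfied.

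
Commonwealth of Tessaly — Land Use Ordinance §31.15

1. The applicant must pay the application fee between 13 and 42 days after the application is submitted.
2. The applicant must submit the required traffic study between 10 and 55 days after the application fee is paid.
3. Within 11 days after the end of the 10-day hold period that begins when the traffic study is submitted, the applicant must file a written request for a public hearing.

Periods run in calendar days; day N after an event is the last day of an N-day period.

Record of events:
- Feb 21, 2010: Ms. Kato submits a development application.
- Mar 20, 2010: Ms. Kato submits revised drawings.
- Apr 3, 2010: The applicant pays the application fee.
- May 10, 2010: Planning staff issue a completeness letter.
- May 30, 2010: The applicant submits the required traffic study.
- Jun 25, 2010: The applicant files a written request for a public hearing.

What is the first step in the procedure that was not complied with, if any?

Step 2

(1) the permitted window runs from Feb 21, 2010 + 13 = Mar 6, 2010 to Feb 21, 2010 + 42 = Apr 4, 2010; Apr 3, 2010 falls inside that range.
(2) the permitted window runs from Apr 3, 2010 + 10 = Apr 13, 2010 to Apr 3, 2010 + 55 = May 28, 2010; May 30, 2010 is 2 days past the end of the window.
Later steps need not be reached.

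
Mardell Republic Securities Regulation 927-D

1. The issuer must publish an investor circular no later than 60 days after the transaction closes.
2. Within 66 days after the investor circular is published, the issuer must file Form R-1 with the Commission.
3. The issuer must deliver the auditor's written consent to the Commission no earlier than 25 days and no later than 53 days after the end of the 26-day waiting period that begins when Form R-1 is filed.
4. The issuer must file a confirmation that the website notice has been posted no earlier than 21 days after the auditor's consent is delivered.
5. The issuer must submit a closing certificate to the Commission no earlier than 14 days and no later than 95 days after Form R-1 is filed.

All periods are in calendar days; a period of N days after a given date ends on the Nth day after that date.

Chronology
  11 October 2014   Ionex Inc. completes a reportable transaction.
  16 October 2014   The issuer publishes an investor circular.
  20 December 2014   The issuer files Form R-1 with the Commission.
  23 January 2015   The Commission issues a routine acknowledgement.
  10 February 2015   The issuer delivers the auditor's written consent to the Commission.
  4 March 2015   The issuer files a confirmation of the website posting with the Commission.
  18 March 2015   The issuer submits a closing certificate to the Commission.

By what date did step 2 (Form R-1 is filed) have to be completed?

Step 2 runs from 16 October 2014, when the investor circular is published. 66 days after 16 October 2014 is 21 December 2014.

21 December 2014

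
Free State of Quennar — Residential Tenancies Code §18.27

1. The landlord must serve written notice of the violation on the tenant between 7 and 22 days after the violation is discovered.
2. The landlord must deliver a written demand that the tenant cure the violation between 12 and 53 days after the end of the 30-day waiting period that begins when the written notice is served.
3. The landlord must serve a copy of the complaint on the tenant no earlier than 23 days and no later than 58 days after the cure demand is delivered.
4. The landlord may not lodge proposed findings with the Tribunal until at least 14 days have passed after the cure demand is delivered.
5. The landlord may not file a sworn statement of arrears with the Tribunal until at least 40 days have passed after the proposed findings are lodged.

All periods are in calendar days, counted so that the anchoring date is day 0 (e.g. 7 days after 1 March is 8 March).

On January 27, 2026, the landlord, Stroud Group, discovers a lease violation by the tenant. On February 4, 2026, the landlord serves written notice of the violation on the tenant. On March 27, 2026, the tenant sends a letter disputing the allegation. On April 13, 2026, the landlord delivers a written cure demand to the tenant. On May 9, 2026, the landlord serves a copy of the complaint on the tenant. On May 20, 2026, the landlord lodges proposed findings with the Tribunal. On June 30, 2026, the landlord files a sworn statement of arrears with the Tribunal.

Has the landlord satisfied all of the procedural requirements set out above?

Step 1 — 7 and 22 days from January 27, 2026 (when the violation is discovered) are February 3, 2026 and February 18, 2026 respectively; done February 4, 2026 — within the window.
Step 2 — 12 and 53 days from March 6, 2026 (end of the 30-day waiting period, which began when the written notice is served on February 4, 2026) are March 18, 2026 and April 28, 2026 respectively; April 13, 2026 falls inside that range.
Step 3 — 23 and 58 days from April 13, 2026 (when the cure demand is delivered) are May 6, 2026 and June 10, 2026 respectively; done May 9, 2026 — within the window.
Step 4 — must wait 14 days from April 13, 2026 (when the cure demand is delivered), so not before April 27, 2026; May 20, 2026 is on or after that date.
Step 5 — must wait 40 days from May 20, 2026 (when the proposed findings are lodged), so not before June 29, 2026; done June 30, 2026 — permitted.

Yes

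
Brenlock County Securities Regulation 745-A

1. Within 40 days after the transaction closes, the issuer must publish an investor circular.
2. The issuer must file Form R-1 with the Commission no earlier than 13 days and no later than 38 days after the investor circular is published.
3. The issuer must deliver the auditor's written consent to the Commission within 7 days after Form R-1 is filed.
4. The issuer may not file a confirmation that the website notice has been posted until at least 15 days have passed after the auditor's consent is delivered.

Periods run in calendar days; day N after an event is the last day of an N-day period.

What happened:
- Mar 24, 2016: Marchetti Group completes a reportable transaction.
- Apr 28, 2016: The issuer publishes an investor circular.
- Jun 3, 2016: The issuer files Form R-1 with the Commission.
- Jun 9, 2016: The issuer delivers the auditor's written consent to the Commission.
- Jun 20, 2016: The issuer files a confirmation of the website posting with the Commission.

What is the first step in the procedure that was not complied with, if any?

Step 4

Step 1: 40 days after Mar 24, 2016 (when the transaction closes) is May 3, 2016; Apr 28, 2016 is within that limit.
Step 2: the window is 13–38 days after Apr 28, 2016 (when the investor circular is published), so May 11, 2016 through Jun 5, 2016; done Jun 3, 2016, which is between those dates.
Step 3: 7 days after Jun 3, 2016 (when Form R-1 is filed) is Jun 10, 2016; Jun 9, 2016 is within that limit.
Step 4: the earliest permitted date is 15 days after Jun 9, 2016 (when the auditor's consent is delivered), i.e. Jun 24, 2016; acted on Jun 20, 2016, 4 days prematurely.
Later steps need not be reached.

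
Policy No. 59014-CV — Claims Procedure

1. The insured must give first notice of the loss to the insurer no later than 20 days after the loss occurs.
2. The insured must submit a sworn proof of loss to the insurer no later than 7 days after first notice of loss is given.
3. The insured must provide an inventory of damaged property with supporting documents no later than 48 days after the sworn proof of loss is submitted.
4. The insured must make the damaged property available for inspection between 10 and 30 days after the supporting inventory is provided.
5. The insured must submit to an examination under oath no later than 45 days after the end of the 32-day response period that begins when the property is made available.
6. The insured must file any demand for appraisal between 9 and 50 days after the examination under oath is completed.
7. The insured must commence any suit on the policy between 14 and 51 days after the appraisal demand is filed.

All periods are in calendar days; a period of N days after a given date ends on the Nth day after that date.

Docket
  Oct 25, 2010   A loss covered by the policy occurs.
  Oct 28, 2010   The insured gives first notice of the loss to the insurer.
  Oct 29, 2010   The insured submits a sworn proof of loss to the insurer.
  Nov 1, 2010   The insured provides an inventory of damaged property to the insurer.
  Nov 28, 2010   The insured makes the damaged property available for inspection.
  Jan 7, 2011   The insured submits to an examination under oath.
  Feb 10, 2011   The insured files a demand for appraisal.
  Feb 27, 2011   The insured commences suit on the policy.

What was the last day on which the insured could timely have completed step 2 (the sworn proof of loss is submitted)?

Step 2 runs from Oct 28, 2010, when first notice of loss is given. 7 days after Oct 28, 2010 is Nov 4, 2010.

Nov 4, 2010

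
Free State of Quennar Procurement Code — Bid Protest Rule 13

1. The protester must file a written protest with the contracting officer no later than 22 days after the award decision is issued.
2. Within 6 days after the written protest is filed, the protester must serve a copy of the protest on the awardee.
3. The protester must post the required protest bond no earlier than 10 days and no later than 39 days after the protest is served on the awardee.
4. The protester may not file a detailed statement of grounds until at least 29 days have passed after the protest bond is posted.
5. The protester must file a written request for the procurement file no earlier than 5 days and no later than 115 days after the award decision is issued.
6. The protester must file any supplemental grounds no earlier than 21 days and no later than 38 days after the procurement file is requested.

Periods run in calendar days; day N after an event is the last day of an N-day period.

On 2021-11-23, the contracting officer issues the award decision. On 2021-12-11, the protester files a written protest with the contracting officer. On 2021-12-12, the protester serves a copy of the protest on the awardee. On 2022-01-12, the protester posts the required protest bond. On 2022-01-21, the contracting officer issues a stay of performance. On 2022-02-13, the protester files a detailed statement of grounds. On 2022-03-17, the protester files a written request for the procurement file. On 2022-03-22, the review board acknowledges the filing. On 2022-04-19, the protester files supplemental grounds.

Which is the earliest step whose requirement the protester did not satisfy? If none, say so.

Step 1 — counting 22 days from 2021-11-23 (when the award decision is issued) gives a deadline of 2021-12-15; completed 2021-12-11, before the deadline.
Step 2 — counting 6 days from 2021-12-11 (when the written protest is filed) gives a deadline of 2021-12-17; 2021-12-12 is within that limit.
Step 3 — 10 and 39 days from 2021-12-12 (when the protest is served on the awardee) are 2021-12-22 and 2022-01-20 respectively; done 2022-01-12, which is between those dates.
Step 4 — must wait 29 days from 2022-01-12 (when the protest bond is posted), so not before 2022-02-10; 2022-02-13 is on or after that date.
Step 5 — 5 and 115 days from 2021-11-23 (when the award decision is issued) are 2021-11-28 and 2022-03-18 respectively; 2022-03-17 falls inside that range.
Step 6 — 21 and 38 days from 2022-03-17 (when the procurement file is requested) are 2022-04-07 and 2022-04-24 respectively; done 2022-04-19 — within the window.

None — every step was satisfied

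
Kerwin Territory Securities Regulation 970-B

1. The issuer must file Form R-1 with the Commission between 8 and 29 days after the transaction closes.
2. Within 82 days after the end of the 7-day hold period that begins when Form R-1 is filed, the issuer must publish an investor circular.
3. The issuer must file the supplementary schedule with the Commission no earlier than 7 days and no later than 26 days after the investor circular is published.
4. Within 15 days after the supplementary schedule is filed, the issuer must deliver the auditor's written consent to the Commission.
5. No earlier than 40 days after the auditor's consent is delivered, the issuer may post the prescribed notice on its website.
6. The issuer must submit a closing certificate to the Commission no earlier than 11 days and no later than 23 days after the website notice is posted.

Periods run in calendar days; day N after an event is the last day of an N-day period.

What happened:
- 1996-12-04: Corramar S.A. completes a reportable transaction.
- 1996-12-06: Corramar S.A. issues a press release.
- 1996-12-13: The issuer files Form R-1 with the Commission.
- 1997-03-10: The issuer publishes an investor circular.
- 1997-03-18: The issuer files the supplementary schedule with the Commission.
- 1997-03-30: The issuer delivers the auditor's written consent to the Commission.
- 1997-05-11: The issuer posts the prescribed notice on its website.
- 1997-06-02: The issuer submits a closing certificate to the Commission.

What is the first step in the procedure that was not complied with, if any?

Step 1: the window is 8–29 days after 1996-12-04 (when the transaction closes), so 1996-12-12 through 1997-01-02; done 1996-12-13, which is between those dates.
Step 2: 82 days after 1996-12-20 (end of the 7-day hold period, which began when Form R-1 is filed on 1996-12-13) is 1997-03-12; 1997-03-10 is within that limit.
Step 3: the window is 7–26 days after 1997-03-10 (when the investor circular is published), so 1997-03-17 through 1997-04-05; done 1997-03-18 — within the window.
Step 4: 15 days after 1997-03-18 (when the supplementary schedule is filed) is 1997-04-02; 1997-03-30 is within that limit.
Step 5: the earliest permitted date is 40 days after 1997-03-30 (when the auditor's consent is delivered), i.e. 1997-05-09; done 1997-05-11, after the minimum wait.
Step 6: the window is 11–23 days after 1997-05-11 (when the website notice is posted), so 1997-05-22 through 1997-06-03; 1997-06-02 falls inside that range.

None — every step was satisfied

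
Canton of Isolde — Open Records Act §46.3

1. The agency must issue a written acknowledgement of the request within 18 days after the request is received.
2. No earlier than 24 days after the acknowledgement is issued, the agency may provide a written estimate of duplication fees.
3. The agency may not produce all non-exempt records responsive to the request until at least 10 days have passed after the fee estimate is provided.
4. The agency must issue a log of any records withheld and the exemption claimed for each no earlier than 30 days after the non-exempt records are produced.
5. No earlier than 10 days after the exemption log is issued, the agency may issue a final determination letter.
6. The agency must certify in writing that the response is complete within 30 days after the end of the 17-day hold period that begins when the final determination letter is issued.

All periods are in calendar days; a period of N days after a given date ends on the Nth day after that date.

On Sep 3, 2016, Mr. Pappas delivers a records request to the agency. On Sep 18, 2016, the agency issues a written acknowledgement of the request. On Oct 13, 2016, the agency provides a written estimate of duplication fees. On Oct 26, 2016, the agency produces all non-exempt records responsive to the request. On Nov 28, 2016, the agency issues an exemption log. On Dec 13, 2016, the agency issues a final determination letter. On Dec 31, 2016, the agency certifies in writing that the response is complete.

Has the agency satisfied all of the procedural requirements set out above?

(1) due by Sep 3, 2016 + 18 days = Sep 21, 2016; done Sep 18, 2016 — timely.
(2) permitted from Sep 18, 2016 + 24 days = Oct 12, 2016 onward; done Oct 13, 2016 — permitted.
(3) permitted from Oct 13, 2016 + 10 days = Oct 23, 2016 onward; Oct 26, 2016 is on or after that date.
(4) permitted from Oct 26, 2016 + 30 days = Nov 25, 2016 onward; Nov 28, 2016 is on or after that date.
(5) permitted from Nov 28, 2016 + 10 days = Dec 8, 2016 onward; Dec 13, 2016 is on or after that date.
(6) due by Dec 30, 2016 + 30 days = Jan 29, 2017; completed Dec 31, 2016, before the deadline.

Yes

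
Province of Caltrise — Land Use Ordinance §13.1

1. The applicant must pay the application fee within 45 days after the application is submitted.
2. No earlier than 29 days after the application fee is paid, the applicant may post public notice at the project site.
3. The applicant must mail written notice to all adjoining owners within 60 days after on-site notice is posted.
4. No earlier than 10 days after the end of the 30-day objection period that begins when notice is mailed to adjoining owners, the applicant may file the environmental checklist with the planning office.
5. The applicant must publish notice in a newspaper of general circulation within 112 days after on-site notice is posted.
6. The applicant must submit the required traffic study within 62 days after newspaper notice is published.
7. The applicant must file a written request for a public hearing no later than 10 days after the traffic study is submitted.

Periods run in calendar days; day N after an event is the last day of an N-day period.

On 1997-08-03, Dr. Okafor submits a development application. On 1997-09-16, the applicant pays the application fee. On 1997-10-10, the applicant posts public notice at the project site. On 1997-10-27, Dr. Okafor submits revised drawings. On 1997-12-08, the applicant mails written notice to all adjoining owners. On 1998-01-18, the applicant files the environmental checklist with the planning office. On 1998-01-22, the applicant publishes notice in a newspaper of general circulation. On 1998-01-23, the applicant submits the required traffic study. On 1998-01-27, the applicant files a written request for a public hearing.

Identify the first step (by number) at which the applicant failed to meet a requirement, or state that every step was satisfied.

(1) due by 1997-08-03 + 45 days = 1997-09-17; completed 1997-09-16, before the deadline.
(2) permitted from 1997-09-16 + 29 days = 1997-10-15 onward; acted on 1997-10-10, 5 days prematurely.
The procedure was therefore not followed at step 2.

Step 2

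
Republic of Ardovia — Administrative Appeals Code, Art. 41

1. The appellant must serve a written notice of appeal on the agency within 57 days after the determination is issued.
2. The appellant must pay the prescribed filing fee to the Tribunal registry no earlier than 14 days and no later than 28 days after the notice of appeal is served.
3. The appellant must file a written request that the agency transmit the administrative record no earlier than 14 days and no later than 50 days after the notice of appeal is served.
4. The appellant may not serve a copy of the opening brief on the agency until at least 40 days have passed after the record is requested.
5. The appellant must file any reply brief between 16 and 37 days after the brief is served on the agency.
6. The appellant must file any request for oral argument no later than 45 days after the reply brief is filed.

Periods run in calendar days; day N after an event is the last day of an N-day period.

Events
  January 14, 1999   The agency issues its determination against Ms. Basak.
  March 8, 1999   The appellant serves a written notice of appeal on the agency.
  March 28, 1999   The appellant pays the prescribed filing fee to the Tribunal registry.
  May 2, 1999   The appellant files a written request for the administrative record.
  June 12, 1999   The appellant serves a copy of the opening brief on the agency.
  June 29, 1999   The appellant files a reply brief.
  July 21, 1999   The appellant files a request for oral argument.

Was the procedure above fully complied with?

Step 1: 57 days after January 14, 1999 (when the determination is issued) is March 12, 1999; March 8, 1999 is within that limit.
Step 2: the window is 14–28 days after March 8, 1999 (when the notice of appeal is served), so March 22, 1999 through April 5, 1999; done March 28, 1999, which is between those dates.
Step 3: the window is 14–50 days after March 8, 1999 (when the notice of appeal is served), so March 22, 1999 through April 27, 1999; May 2, 1999 is 5 days past the end of the window.

No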